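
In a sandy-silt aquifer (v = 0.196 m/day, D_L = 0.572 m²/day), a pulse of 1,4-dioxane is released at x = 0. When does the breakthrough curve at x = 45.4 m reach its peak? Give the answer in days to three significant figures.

217 days

For the 1D instantaneous-source solution, setting ∂C/∂t = 0 at fixed x gives v²t² + 2Dt − x² = 0, so t = (√(D² + v²x²) − D)/v².
√(D² + v²x²) = √(0.572² + 0.196² × 45.4²) = 8.917; v² = 0.038416.
t = (8.917 − 0.572)/0.038416 = 217 days (vs. the pure-advection estimate x/v = 232 d).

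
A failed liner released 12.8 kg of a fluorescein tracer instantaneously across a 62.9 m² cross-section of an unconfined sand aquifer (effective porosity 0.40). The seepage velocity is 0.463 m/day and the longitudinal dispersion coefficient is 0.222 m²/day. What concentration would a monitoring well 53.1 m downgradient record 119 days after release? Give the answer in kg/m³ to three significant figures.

0.0269 kg/m³

For an instantaneous plane source, C(x,t) = M/(n_e·A·√(4πDt)) · exp(−(x−vt)²/(4Dt)), with n_e·A the pore (flow) area.
Plume center vt = 0.463 × 119 = 55.097 m, so the well at 53.1 m is 1.997 m upgradient of the peak.
√(4πDt) = 18.22 m, giving peak height M/(n_e·A·√(4πDt)) = 12.8/(0.40 × 62.9 × 18.22) = 0.02792 kg/m³.
(x−vt)²/(4Dt) = (-1.997)²/(4 × 0.222 × 119) = 0.03774; exp(−0.03774) = 0.9630.
C = 0.02792 × 0.9630 = 0.0269 kg/m³.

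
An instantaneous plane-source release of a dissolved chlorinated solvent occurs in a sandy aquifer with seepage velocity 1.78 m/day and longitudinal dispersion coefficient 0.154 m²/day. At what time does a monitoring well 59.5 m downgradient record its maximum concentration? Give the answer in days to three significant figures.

For the 1D instantaneous-source solution, setting ∂C/∂t = 0 at fixed x gives v²t² + 2Dt − x² = 0, so t = (√(D² + v²x²) − D)/v².
√(D² + v²x²) = √(0.154² + 1.78² × 59.5²) = 105.9; v² = 3.1684.
t = (105.9 − 0.154)/3.1684 = 33.4 days (vs. the pure-advection estimate x/v = 33.4 d).

33.4 days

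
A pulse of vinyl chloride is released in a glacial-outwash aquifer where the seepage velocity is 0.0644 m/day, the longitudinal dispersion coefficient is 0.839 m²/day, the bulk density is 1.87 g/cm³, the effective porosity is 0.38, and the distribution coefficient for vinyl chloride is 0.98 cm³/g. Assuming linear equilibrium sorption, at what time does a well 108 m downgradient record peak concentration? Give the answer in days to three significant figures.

Retardation factor R = 1 + ρ_b·K_d/n = 1 + 1.87 × 0.98/0.38 = 5.823.
Sorption retards both mechanisms: v_R = v/R = 0.01106 m/day, D_R = D/R = 0.1441 m²/day.
Peak time from v_R²t² + 2D_R t − x² = 0: t = (√(D_R² + v_R²x²) − D_R)/v_R².
√(D_R² + v_R²x²) = √(0.1441² + 0.01106² × 108²) = 1.203; v_R² = 0.0001223.
t = (1.203 − 0.1441)/0.0001223 = 8660 days.

8660 days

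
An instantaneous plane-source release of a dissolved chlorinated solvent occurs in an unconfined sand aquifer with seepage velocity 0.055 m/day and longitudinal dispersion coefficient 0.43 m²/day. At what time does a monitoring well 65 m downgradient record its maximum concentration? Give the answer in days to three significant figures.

For the 1D instantaneous-source solution, setting ∂C/∂t = 0 at fixed x gives v²t² + 2Dt − x² = 0, so t = (√(D² + v²x²) − D)/v².
√(D² + v²x²) = √(0.43² + 0.055² × 65²) = 3.601; v² = 0.003025.
t = (3.601 − 0.43)/0.003025 = 1050 days (vs. the pure-advection estimate x/v = 1180 d).

1050 days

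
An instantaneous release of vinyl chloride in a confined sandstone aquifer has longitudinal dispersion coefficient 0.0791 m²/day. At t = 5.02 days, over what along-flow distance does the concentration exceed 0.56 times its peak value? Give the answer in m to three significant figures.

1.92 m

The plume is Gaussian with σ = √(2Dt) = √(2 × 0.0791 × 5.02) = 0.8912 m.
C/C_peak = exp(−Δx²/(2σ²)) = 0.56 ⇒ Δx = σ·√(−2 ln 0.56) = 0.8912 × 1.077 = 0.9598 m.
Width = 2Δx = 1.92 m.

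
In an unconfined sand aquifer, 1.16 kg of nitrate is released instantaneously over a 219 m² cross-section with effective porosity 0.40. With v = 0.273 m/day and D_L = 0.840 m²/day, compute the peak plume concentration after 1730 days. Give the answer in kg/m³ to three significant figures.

The peak of an instantaneous 1D plume sits at x = vt; there the Gaussian factor is 1 and C_max = M/(n_e·A·√(4πDt)), where n_e·A is the pore area the mass is dissolved in.
√(4πDt) = √(4π × 0.840 × 1730) = 135.1 m, so C_max = 1.16/(0.40 × 219 × 135.1) = 9.80e-05 kg/m³.

9.80e-05 kg/m³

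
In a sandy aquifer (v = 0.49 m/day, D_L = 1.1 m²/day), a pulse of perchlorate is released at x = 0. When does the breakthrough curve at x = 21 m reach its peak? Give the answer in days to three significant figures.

For the 1D instantaneous-source solution, setting ∂C/∂t = 0 at fixed x gives v²t² + 2Dt − x² = 0, so t = (√(D² + v²x²) − D)/v².
√(D² + v²x²) = √(1.1² + 0.49² × 21²) = 10.35; v² = 0.2401.
t = (10.35 − 1.1)/0.2401 = 38.5 days (vs. the pure-advection estimate x/v = 42.9 d).

38.5 days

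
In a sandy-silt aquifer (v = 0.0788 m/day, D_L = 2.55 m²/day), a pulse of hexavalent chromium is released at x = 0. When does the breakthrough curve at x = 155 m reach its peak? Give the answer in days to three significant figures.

1600 days

For the 1D instantaneous-source solution, setting ∂C/∂t = 0 at fixed x gives v²t² + 2Dt − x² = 0, so t = (√(D² + v²x²) − D)/v².
√(D² + v²x²) = √(2.55² + 0.0788² × 155²) = 12.48; v² = 0.00620944.
t = (12.48 − 2.55)/0.00620944 = 1600 days (vs. the pure-advection estimate x/v = 1970 d).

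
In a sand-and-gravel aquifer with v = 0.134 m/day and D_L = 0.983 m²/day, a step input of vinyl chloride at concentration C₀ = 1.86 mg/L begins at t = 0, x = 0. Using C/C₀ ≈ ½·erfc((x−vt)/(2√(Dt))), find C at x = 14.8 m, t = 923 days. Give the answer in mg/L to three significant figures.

For a continuous step input, C/C₀ ≈ ½·erfc((x−vt)/(2√(Dt))).
vt = 0.134 × 923 = 123.682 m and 2√(Dt) = 2√(0.983 × 923) = 60.24 m.
Argument (x−vt)/(2√(Dt)) = (14.8 − 123.682)/60.24 = -1.807; ½·erfc(-1.807) = 0.9947.
C = 1.86 × 0.9947 = 1.85 mg/L.

1.85 mg/L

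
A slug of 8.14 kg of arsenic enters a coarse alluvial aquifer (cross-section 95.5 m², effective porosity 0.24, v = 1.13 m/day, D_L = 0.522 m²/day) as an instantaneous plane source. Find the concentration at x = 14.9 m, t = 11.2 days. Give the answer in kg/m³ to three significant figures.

For an instantaneous plane source, C(x,t) = M/(n_e·A·√(4πDt)) · exp(−(x−vt)²/(4Dt)), with n_e·A the pore (flow) area.
Plume center vt = 1.13 × 11.2 = 12.656 m, so the well at 14.9 m is 2.244 m downgradient of the peak.
√(4πDt) = 8.571 m, giving peak height M/(n_e·A·√(4πDt)) = 8.14/(0.24 × 95.5 × 8.571) = 0.04144 kg/m³.
(x−vt)²/(4Dt) = (2.244)²/(4 × 0.522 × 11.2) = 0.2153; exp(−0.2153) = 0.8063.
C = 0.04144 × 0.8063 = 0.0334 kg/m³.

0.0334 kg/m³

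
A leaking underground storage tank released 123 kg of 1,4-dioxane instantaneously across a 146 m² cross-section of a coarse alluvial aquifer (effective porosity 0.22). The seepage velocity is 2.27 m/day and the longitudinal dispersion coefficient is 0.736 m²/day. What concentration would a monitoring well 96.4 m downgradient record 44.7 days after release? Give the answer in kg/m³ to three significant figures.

For an instantaneous plane source, C(x,t) = M/(n_e·A·√(4πDt)) · exp(−(x−vt)²/(4Dt)), with n_e·A the pore (flow) area.
Plume center vt = 2.27 × 44.7 = 101.469 m, so the well at 96.4 m is 5.069 m upgradient of the peak.
√(4πDt) = 20.33 m, giving peak height M/(n_e·A·√(4πDt)) = 123/(0.22 × 146 × 20.33) = 0.1884 kg/m³.
(x−vt)²/(4Dt) = (-5.069)²/(4 × 0.736 × 44.7) = 0.1953; exp(−0.1953) = 0.8226.
C = 0.1884 × 0.8226 = 0.155 kg/m³.

0.155 kg/m³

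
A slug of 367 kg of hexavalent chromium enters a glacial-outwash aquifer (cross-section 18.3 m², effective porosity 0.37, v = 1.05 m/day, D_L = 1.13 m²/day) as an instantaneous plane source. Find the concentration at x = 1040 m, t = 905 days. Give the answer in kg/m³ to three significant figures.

For an instantaneous plane source, C(x,t) = M/(n_e·A·√(4πDt)) · exp(−(x−vt)²/(4Dt)), with n_e·A the pore (flow) area.
Plume center vt = 1.05 × 905 = 950.25 m, so the well at 1040 m is 89.75 m downgradient of the peak.
√(4πDt) = 113.4 m, giving peak height M/(n_e·A·√(4πDt)) = 367/(0.37 × 18.3 × 113.4) = 0.4780 kg/m³.
(x−vt)²/(4Dt) = (89.75)²/(4 × 1.13 × 905) = 1.969; exp(−1.969) = 0.1396.
C = 0.4780 × 0.1396 = 0.0667 kg/m³.

0.0667 kg/m³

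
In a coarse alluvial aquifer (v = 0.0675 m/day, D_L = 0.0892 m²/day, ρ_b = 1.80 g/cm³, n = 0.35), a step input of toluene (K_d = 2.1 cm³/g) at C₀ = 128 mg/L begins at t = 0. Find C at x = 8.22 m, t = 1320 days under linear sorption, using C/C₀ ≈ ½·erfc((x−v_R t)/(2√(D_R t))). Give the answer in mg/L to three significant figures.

56.4 mg/L

Retardation factor R = 1 + ρ_b·K_d/n = 1 + 1.80 × 2.1/0.35 = 11.80.
Sorption retards both mechanisms: v_R = v/R = 0.005720 m/day, D_R = D/R = 0.007559 m²/day.
v_R·t = 0.005720 × 1320 = 7.5504 m; 2√(D_R t) = 6.318 m; argument = (8.22 − 7.5504)/6.318 = 0.1060.
C = C₀ × ½·erfc(0.1060) = 128 × 0.4404 = 56.4 mg/L.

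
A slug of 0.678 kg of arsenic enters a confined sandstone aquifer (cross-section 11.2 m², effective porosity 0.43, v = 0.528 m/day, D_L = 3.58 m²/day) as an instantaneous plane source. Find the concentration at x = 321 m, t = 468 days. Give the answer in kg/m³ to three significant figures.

0.000430 kg/m³

For an instantaneous plane source, C(x,t) = M/(n_e·A·√(4πDt)) · exp(−(x−vt)²/(4Dt)), with n_e·A the pore (flow) area.
Plume center vt = 0.528 × 468 = 247.104 m, so the well at 321 m is 73.896 m downgradient of the peak.
√(4πDt) = 145.1 m, giving peak height M/(n_e·A·√(4πDt)) = 0.678/(0.43 × 11.2 × 145.1) = 0.0009702 kg/m³.
(x−vt)²/(4Dt) = (73.896)²/(4 × 3.58 × 468) = 0.8148; exp(−0.8148) = 0.4427.
C = 0.0009702 × 0.4427 = 0.000430 kg/m³.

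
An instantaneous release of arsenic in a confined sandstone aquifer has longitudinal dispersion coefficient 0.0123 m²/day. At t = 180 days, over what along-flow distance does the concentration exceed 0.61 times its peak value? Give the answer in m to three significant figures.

The plume is Gaussian with σ = √(2Dt) = √(2 × 0.0123 × 180) = 2.104 m.
C/C_peak = exp(−Δx²/(2σ²)) = 0.61 ⇒ Δx = σ·√(−2 ln 0.61) = 2.104 × 0.9943 = 2.092 m.
Width = 2Δx = 4.18 m.

4.18 m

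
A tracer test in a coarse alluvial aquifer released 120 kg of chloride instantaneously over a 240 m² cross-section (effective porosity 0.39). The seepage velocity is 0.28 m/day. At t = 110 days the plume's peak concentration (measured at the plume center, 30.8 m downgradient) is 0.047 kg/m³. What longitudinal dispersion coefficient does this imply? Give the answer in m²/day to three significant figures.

At the plume center C_max = M/(n_e·A·√(4πDt)), so D = M²/(4πt·(n_e·A·C_max)²).
n_e·A·C_max = 0.39 × 240 × 0.047 = 4.399 kg/m.
D = 120²/(4π × 110 × 4.399²) = 0.538 m²/day.

0.538 m²/day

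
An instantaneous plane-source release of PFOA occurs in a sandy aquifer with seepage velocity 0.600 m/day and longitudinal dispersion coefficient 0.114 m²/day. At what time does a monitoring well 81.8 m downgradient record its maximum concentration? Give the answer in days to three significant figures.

136 days

For the 1D instantaneous-source solution, setting ∂C/∂t = 0 at fixed x gives v²t² + 2Dt − x² = 0, so t = (√(D² + v²x²) − D)/v².
√(D² + v²x²) = √(0.114² + 0.600² × 81.8²) = 49.08; v² = 0.36.
t = (49.08 − 0.114)/0.36 = 136 days (vs. the pure-advection estimate x/v = 136 d).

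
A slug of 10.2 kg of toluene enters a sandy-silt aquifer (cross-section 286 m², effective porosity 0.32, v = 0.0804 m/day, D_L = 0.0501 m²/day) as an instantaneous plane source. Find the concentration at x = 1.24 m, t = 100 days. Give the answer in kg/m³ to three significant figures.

0.00140 kg/m³

For an instantaneous plane source, C(x,t) = M/(n_e·A·√(4πDt)) · exp(−(x−vt)²/(4Dt)), with n_e·A the pore (flow) area.
Plume center vt = 0.0804 × 100 = 8.04 m, so the well at 1.24 m is 6.8 m upgradient of the peak.
√(4πDt) = 7.935 m, giving peak height M/(n_e·A·√(4πDt)) = 10.2/(0.32 × 286 × 7.935) = 0.01405 kg/m³.
(x−vt)²/(4Dt) = (-6.8)²/(4 × 0.0501 × 100) = 2.307; exp(−2.307) = 0.09956.
C = 0.01405 × 0.09956 = 0.00140 kg/m³.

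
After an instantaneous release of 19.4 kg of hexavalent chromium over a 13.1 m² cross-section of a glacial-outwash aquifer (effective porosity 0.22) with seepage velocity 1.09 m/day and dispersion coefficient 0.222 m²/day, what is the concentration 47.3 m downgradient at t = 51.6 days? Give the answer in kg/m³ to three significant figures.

0.0979 kg/m³

For an instantaneous plane source, C(x,t) = M/(n_e·A·√(4πDt)) · exp(−(x−vt)²/(4Dt)), with n_e·A the pore (flow) area.
Plume center vt = 1.09 × 51.6 = 56.244 m, so the well at 47.3 m is 8.944 m upgradient of the peak.
√(4πDt) = 12.00 m, giving peak height M/(n_e·A·√(4πDt)) = 19.4/(0.22 × 13.1 × 12.00) = 0.5610 kg/m³.
(x−vt)²/(4Dt) = (-8.944)²/(4 × 0.222 × 51.6) = 1.746; exp(−1.746) = 0.1745.
C = 0.5610 × 0.1745 = 0.0979 kg/m³.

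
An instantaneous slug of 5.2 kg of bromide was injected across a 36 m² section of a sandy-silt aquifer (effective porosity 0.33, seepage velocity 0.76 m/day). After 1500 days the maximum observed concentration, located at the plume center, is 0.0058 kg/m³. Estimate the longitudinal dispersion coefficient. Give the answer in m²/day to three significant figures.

0.302 m²/day

At the plume center C_max = M/(n_e·A·√(4πDt)), so D = M²/(4πt·(n_e·A·C_max)²).
n_e·A·C_max = 0.33 × 36 × 0.0058 = 0.06890 kg/m.
D = 5.2²/(4π × 1500 × 0.06890²) = 0.302 m²/day.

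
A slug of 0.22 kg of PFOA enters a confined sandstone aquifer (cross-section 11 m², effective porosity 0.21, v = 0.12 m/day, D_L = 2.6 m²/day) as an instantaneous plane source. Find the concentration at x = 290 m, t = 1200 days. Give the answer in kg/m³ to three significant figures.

For an instantaneous plane source, C(x,t) = M/(n_e·A·√(4πDt)) · exp(−(x−vt)²/(4Dt)), with n_e·A the pore (flow) area.
Plume center vt = 0.12 × 1200 = 144 m, so the well at 290 m is 146 m downgradient of the peak.
√(4πDt) = 198.0 m, giving peak height M/(n_e·A·√(4πDt)) = 0.22/(0.21 × 11 × 198.0) = 0.0004810 kg/m³.
(x−vt)²/(4Dt) = (146)²/(4 × 2.6 × 1200) = 1.708; exp(−1.708) = 0.1812.
C = 0.0004810 × 0.1812 = 8.72e-05 kg/m³.

8.72e-05 kg/m³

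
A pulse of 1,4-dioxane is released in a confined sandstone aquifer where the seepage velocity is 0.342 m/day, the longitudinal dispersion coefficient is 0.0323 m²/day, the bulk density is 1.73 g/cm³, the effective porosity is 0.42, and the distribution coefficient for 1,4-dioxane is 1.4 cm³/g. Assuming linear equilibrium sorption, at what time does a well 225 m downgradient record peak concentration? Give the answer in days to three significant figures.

Retardation factor R = 1 + ρ_b·K_d/n = 1 + 1.73 × 1.4/0.42 = 6.767.
Sorption retards both mechanisms: v_R = v/R = 0.05054 m/day, D_R = D/R = 0.004773 m²/day.
Peak time from v_R²t² + 2D_R t − x² = 0: t = (√(D_R² + v_R²x²) − D_R)/v_R².
√(D_R² + v_R²x²) = √(0.004773² + 0.05054² × 225²) = 11.37; v_R² = 0.002554.
t = (11.37 − 0.004773)/0.002554 = 4450 days.

4450 days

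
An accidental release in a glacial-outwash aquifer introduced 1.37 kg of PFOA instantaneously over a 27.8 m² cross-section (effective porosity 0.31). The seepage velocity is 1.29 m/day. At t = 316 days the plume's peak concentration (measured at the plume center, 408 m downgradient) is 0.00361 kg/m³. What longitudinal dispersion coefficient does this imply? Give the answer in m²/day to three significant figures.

0.488 m²/day

At the plume center C_max = M/(n_e·A·√(4πDt)), so D = M²/(4πt·(n_e·A·C_max)²).
n_e·A·C_max = 0.31 × 27.8 × 0.00361 = 0.03111 kg/m.
D = 1.37²/(4π × 316 × 0.03111²) = 0.488 m²/day.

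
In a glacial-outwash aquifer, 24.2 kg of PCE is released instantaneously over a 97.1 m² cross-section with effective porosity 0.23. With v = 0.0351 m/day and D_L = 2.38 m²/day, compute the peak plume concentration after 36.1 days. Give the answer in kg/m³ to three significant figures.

The peak of an instantaneous 1D plume sits at x = vt; there the Gaussian factor is 1 and C_max = M/(n_e·A·√(4πDt)), where n_e·A is the pore area the mass is dissolved in.
√(4πDt) = √(4π × 2.38 × 36.1) = 32.86 m, so C_max = 24.2/(0.23 × 97.1 × 32.86) = 0.0330 kg/m³.

0.0330 kg/m³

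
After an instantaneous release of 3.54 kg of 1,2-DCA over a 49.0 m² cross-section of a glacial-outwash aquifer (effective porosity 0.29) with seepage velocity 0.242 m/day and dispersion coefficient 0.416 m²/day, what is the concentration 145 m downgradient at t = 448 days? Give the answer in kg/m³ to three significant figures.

0.000855 kg/m³

For an instantaneous plane source, C(x,t) = M/(n_e·A·√(4πDt)) · exp(−(x−vt)²/(4Dt)), with n_e·A the pore (flow) area.
Plume center vt = 0.242 × 448 = 108.416 m, so the well at 145 m is 36.584 m downgradient of the peak.
√(4πDt) = 48.39 m, giving peak height M/(n_e·A·√(4πDt)) = 3.54/(0.29 × 49.0 × 48.39) = 0.005148 kg/m³.
(x−vt)²/(4Dt) = (36.584)²/(4 × 0.416 × 448) = 1.795; exp(−1.795) = 0.1661.
C = 0.005148 × 0.1661 = 0.000855 kg/m³.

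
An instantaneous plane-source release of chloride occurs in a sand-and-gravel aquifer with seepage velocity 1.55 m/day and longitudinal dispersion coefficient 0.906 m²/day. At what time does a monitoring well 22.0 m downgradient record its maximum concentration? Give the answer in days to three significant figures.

For the 1D instantaneous-source solution, setting ∂C/∂t = 0 at fixed x gives v²t² + 2Dt − x² = 0, so t = (√(D² + v²x²) − D)/v².
√(D² + v²x²) = √(0.906² + 1.55² × 22.0²) = 34.11; v² = 2.4025.
t = (34.11 − 0.906)/2.4025 = 13.8 days (vs. the pure-advection estimate x/v = 14.2 d).

13.8 days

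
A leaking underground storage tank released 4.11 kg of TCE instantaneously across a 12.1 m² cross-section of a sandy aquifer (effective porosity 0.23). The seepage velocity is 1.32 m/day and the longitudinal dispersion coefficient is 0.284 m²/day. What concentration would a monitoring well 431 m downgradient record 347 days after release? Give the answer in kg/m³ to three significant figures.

For an instantaneous plane source, C(x,t) = M/(n_e·A·√(4πDt)) · exp(−(x−vt)²/(4Dt)), with n_e·A the pore (flow) area.
Plume center vt = 1.32 × 347 = 458.04 m, so the well at 431 m is 27.04 m upgradient of the peak.
√(4πDt) = 35.19 m, giving peak height M/(n_e·A·√(4πDt)) = 4.11/(0.23 × 12.1 × 35.19) = 0.04197 kg/m³.
(x−vt)²/(4Dt) = (-27.04)²/(4 × 0.284 × 347) = 1.855; exp(−1.855) = 0.1565.
C = 0.04197 × 0.1565 = 0.00657 kg/m³.

0.00657 kg/m³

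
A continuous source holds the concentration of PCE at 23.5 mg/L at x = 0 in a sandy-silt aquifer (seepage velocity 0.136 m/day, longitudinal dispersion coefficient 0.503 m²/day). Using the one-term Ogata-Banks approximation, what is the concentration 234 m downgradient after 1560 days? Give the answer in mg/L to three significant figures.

6.83 mg/L

For a continuous step input, C/C₀ ≈ ½·erfc((x−vt)/(2√(Dt))).
vt = 0.136 × 1560 = 212.16 m and 2√(Dt) = 2√(0.503 × 1560) = 56.02 m.
Argument (x−vt)/(2√(Dt)) = (234 − 212.16)/56.02 = 0.3899; ½·erfc(0.3899) = 0.2907.
C = 23.5 × 0.2907 = 6.83 mg/L.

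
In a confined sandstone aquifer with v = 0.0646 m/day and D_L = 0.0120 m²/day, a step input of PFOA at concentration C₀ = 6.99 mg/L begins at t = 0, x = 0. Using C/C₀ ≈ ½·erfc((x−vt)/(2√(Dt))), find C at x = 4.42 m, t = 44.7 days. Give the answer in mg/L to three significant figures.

0.486 mg/L

For a continuous step input, C/C₀ ≈ ½·erfc((x−vt)/(2√(Dt))).
vt = 0.0646 × 44.7 = 2.88762 m and 2√(Dt) = 2√(0.0120 × 44.7) = 1.465 m.
Argument (x−vt)/(2√(Dt)) = (4.42 − 2.88762)/1.465 = 1.046; ½·erfc(1.046) = 0.06953.
C = 6.99 × 0.06953 = 0.486 mg/L.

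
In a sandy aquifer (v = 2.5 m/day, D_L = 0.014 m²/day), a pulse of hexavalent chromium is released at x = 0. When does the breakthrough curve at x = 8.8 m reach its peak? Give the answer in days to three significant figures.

3.52 days

For the 1D instantaneous-source solution, setting ∂C/∂t = 0 at fixed x gives v²t² + 2Dt − x² = 0, so t = (√(D² + v²x²) − D)/v².
√(D² + v²x²) = √(0.014² + 2.5² × 8.8²) = 22.00; v² = 6.25.
t = (22.00 − 0.014)/6.25 = 3.52 days (vs. the pure-advection estimate x/v = 3.52 d).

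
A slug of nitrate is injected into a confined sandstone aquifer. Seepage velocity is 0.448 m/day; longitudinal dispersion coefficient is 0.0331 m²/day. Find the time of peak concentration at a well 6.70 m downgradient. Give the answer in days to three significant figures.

14.8 days

For the 1D instantaneous-source solution, setting ∂C/∂t = 0 at fixed x gives v²t² + 2Dt − x² = 0, so t = (√(D² + v²x²) − D)/v².
√(D² + v²x²) = √(0.0331² + 0.448² × 6.70²) = 3.002; v² = 0.200704.
t = (3.002 − 0.0331)/0.200704 = 14.8 days (vs. the pure-advection estimate x/v = 15.0 d).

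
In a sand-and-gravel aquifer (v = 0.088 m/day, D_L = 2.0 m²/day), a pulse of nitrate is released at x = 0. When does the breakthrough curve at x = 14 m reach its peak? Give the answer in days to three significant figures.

45.1 days

For the 1D instantaneous-source solution, setting ∂C/∂t = 0 at fixed x gives v²t² + 2Dt − x² = 0, so t = (√(D² + v²x²) − D)/v².
√(D² + v²x²) = √(2.0² + 0.088² × 14²) = 2.349; v² = 0.007744.
t = (2.349 − 2.0)/0.007744 = 45.1 days (vs. the pure-advection estimate x/v = 159 d).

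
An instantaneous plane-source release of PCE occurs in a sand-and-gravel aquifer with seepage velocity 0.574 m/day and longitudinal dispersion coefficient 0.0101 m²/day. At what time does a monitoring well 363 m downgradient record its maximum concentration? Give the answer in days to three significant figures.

632 days

For the 1D instantaneous-source solution, setting ∂C/∂t = 0 at fixed x gives v²t² + 2Dt − x² = 0, so t = (√(D² + v²x²) − D)/v².
√(D² + v²x²) = √(0.0101² + 0.574² × 363²) = 208.4; v² = 0.329476.
t = (208.4 − 0.0101)/0.329476 = 632 days (vs. the pure-advection estimate x/v = 632 d).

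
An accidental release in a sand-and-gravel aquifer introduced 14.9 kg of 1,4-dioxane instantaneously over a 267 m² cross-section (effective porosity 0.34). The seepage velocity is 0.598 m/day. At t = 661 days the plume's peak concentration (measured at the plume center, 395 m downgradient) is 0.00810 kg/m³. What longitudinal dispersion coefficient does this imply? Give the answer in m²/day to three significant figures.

0.0494 m²/day

At the plume center C_max = M/(n_e·A·√(4πDt)), so D = M²/(4πt·(n_e·A·C_max)²).
n_e·A·C_max = 0.34 × 267 × 0.00810 = 0.7353 kg/m.
D = 14.9²/(4π × 661 × 0.7353²) = 0.0494 m²/day.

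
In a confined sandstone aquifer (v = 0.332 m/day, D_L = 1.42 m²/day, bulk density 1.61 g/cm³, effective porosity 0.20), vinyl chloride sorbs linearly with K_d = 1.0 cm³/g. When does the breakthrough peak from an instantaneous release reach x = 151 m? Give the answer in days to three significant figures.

4000 days

Retardation factor R = 1 + ρ_b·K_d/n = 1 + 1.61 × 1.0/0.20 = 9.050.
Sorption retards both mechanisms: v_R = v/R = 0.03669 m/day, D_R = D/R = 0.1569 m²/day.
Peak time from v_R²t² + 2D_R t − x² = 0: t = (√(D_R² + v_R²x²) − D_R)/v_R².
√(D_R² + v_R²x²) = √(0.1569² + 0.03669² × 151²) = 5.542; v_R² = 0.001346.
t = (5.542 − 0.1569)/0.001346 = 4000 days.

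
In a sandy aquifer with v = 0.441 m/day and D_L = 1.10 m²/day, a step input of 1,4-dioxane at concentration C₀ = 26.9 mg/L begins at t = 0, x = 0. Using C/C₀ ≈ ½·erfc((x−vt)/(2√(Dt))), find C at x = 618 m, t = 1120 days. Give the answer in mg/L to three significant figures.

For a continuous step input, C/C₀ ≈ ½·erfc((x−vt)/(2√(Dt))).
vt = 0.441 × 1120 = 493.92 m and 2√(Dt) = 2√(1.10 × 1120) = 70.20 m.
Argument (x−vt)/(2√(Dt)) = (618 − 493.92)/70.20 = 1.768; ½·erfc(1.768) = 0.006204.
C = 26.9 × 0.006204 = 0.167 mg/L.

0.167 mg/L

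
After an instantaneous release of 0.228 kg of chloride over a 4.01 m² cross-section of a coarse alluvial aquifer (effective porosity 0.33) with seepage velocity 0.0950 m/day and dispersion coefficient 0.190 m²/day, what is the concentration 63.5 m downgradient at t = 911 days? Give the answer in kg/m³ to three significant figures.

For an instantaneous plane source, C(x,t) = M/(n_e·A·√(4πDt)) · exp(−(x−vt)²/(4Dt)), with n_e·A the pore (flow) area.
Plume center vt = 0.0950 × 911 = 86.545 m, so the well at 63.5 m is 23.045 m upgradient of the peak.
√(4πDt) = 46.64 m, giving peak height M/(n_e·A·√(4πDt)) = 0.228/(0.33 × 4.01 × 46.64) = 0.003694 kg/m³.
(x−vt)²/(4Dt) = (-23.045)²/(4 × 0.190 × 911) = 0.7670; exp(−0.7670) = 0.4644.
C = 0.003694 × 0.4644 = 0.00172 kg/m³.

0.00172 kg/m³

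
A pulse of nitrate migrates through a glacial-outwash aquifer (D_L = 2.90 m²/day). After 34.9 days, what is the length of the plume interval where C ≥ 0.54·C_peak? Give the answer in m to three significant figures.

31.6 m

The plume is Gaussian with σ = √(2Dt) = √(2 × 2.90 × 34.9) = 14.23 m.
C/C_peak = exp(−Δx²/(2σ²)) = 0.54 ⇒ Δx = σ·√(−2 ln 0.54) = 14.23 × 1.110 = 15.80 m.
Width = 2Δx = 31.6 m.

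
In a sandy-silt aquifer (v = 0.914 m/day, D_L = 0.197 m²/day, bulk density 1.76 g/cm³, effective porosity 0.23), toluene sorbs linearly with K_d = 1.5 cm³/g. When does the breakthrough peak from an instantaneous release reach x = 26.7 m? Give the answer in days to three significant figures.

362 days

Retardation factor R = 1 + ρ_b·K_d/n = 1 + 1.76 × 1.5/0.23 = 12.48.
Sorption retards both mechanisms: v_R = v/R = 0.07324 m/day, D_R = D/R = 0.01579 m²/day.
Peak time from v_R²t² + 2D_R t − x² = 0: t = (√(D_R² + v_R²x²) − D_R)/v_R².
√(D_R² + v_R²x²) = √(0.01579² + 0.07324² × 26.7²) = 1.956; v_R² = 0.005364.
t = (1.956 − 0.01579)/0.005364 = 362 days.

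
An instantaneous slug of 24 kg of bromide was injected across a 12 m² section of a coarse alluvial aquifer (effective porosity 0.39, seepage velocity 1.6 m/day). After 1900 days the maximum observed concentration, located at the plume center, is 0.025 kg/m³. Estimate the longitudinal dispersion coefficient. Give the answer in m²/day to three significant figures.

1.76 m²/day

At the plume center C_max = M/(n_e·A·√(4πDt)), so D = M²/(4πt·(n_e·A·C_max)²).
n_e·A·C_max = 0.39 × 12 × 0.025 = 0.1170 kg/m.
D = 24²/(4π × 1900 × 0.1170²) = 1.76 m²/day.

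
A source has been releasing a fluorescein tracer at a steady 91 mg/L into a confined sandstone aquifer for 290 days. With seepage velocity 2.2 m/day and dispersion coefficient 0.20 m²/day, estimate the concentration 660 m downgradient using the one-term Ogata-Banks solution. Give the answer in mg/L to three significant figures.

1.87 mg/L

For a continuous step input, C/C₀ ≈ ½·erfc((x−vt)/(2√(Dt))).
vt = 2.2 × 290 = 638 m and 2√(Dt) = 2√(0.20 × 290) = 15.23 m.
Argument (x−vt)/(2√(Dt)) = (660 − 638)/15.23 = 1.445; ½·erfc(1.445) = 0.02050.
C = 91 × 0.02050 = 1.87 mg/L.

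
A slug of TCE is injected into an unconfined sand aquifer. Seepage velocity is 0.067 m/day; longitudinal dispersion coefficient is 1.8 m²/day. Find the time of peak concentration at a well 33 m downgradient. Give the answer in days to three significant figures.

For the 1D instantaneous-source solution, setting ∂C/∂t = 0 at fixed x gives v²t² + 2Dt − x² = 0, so t = (√(D² + v²x²) − D)/v².
√(D² + v²x²) = √(1.8² + 0.067² × 33²) = 2.851; v² = 0.004489.
t = (2.851 − 1.8)/0.004489 = 234 days (vs. the pure-advection estimate x/v = 493 d).

234 days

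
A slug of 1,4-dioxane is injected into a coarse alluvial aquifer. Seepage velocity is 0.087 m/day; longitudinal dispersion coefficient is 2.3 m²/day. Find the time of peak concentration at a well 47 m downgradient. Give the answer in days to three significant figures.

For the 1D instantaneous-source solution, setting ∂C/∂t = 0 at fixed x gives v²t² + 2Dt − x² = 0, so t = (√(D² + v²x²) − D)/v².
√(D² + v²x²) = √(2.3² + 0.087² × 47²) = 4.691; v² = 0.007569.
t = (4.691 − 2.3)/0.007569 = 316 days (vs. the pure-advection estimate x/v = 540 d).

316 days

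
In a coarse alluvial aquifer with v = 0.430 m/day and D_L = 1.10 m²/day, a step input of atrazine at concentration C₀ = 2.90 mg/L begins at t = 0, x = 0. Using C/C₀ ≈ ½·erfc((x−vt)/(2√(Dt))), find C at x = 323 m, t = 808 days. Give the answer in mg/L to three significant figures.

2.08 mg/L

For a continuous step input, C/C₀ ≈ ½·erfc((x−vt)/(2√(Dt))).
vt = 0.430 × 808 = 347.44 m and 2√(Dt) = 2√(1.10 × 808) = 59.63 m.
Argument (x−vt)/(2√(Dt)) = (323 − 347.44)/59.63 = -0.4099; ½·erfc(-0.4099) = 0.7189.
C = 2.90 × 0.7189 = 2.08 mg/L.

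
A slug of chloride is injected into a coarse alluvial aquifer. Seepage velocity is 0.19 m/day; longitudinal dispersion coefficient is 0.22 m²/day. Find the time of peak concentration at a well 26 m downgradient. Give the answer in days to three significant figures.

131 days

For the 1D instantaneous-source solution, setting ∂C/∂t = 0 at fixed x gives v²t² + 2Dt − x² = 0, so t = (√(D² + v²x²) − D)/v².
√(D² + v²x²) = √(0.22² + 0.19² × 26²) = 4.945; v² = 0.0361.
t = (4.945 − 0.22)/0.0361 = 131 days (vs. the pure-advection estimate x/v = 137 d).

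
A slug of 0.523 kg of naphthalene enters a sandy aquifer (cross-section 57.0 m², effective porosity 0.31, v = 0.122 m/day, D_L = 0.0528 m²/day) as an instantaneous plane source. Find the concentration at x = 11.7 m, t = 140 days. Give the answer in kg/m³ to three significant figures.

0.00115 kg/m³

For an instantaneous plane source, C(x,t) = M/(n_e·A·√(4πDt)) · exp(−(x−vt)²/(4Dt)), with n_e·A the pore (flow) area.
Plume center vt = 0.122 × 140 = 17.08 m, so the well at 11.7 m is 5.38 m upgradient of the peak.
√(4πDt) = 9.638 m, giving peak height M/(n_e·A·√(4πDt)) = 0.523/(0.31 × 57.0 × 9.638) = 0.003071 kg/m³.
(x−vt)²/(4Dt) = (-5.38)²/(4 × 0.0528 × 140) = 0.9789; exp(−0.9789) = 0.3757.
C = 0.003071 × 0.3757 = 0.00115 kg/m³.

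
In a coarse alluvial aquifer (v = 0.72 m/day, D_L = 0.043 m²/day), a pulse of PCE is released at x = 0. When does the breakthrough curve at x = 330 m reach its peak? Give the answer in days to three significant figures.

For the 1D instantaneous-source solution, setting ∂C/∂t = 0 at fixed x gives v²t² + 2Dt − x² = 0, so t = (√(D² + v²x²) − D)/v².
√(D² + v²x²) = √(0.043² + 0.72² × 330²) = 237.6; v² = 0.5184.
t = (237.6 − 0.043)/0.5184 = 458 days (vs. the pure-advection estimate x/v = 458 d).

458 days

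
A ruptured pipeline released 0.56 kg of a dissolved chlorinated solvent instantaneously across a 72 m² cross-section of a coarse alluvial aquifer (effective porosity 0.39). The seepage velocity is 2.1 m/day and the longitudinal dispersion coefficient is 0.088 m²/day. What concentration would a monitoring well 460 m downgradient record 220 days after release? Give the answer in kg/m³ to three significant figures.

For an instantaneous plane source, C(x,t) = M/(n_e·A·√(4πDt)) · exp(−(x−vt)²/(4Dt)), with n_e·A the pore (flow) area.
Plume center vt = 2.1 × 220 = 462 m, so the well at 460 m is 2 m upgradient of the peak.
√(4πDt) = 15.60 m, giving peak height M/(n_e·A·√(4πDt)) = 0.56/(0.39 × 72 × 15.60) = 0.001278 kg/m³.
(x−vt)²/(4Dt) = (-2)²/(4 × 0.088 × 220) = 0.05165; exp(−0.05165) = 0.9497.
C = 0.001278 × 0.9497 = 0.00121 kg/m³.

0.00121 kg/m³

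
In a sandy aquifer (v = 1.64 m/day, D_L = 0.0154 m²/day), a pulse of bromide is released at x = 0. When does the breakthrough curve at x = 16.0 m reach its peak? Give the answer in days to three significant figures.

9.75 days

For the 1D instantaneous-source solution, setting ∂C/∂t = 0 at fixed x gives v²t² + 2Dt − x² = 0, so t = (√(D² + v²x²) − D)/v².
√(D² + v²x²) = √(0.0154² + 1.64² × 16.0²) = 26.24; v² = 2.6896.
t = (26.24 − 0.0154)/2.6896 = 9.75 days (vs. the pure-advection estimate x/v = 9.76 d).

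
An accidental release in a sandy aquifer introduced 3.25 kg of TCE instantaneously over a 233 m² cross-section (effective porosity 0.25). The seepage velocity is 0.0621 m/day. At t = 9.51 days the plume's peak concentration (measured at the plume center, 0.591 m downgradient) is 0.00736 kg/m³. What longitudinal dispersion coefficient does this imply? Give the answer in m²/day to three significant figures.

0.481 m²/day

At the plume center C_max = M/(n_e·A·√(4πDt)), so D = M²/(4πt·(n_e·A·C_max)²).
n_e·A·C_max = 0.25 × 233 × 0.00736 = 0.4287 kg/m.
D = 3.25²/(4π × 9.51 × 0.4287²) = 0.481 m²/day.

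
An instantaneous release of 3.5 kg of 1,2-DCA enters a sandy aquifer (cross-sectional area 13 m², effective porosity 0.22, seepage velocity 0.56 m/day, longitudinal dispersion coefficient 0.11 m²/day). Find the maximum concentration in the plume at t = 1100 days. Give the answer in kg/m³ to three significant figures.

The peak of an instantaneous 1D plume sits at x = vt; there the Gaussian factor is 1 and C_max = M/(n_e·A·√(4πDt)), where n_e·A is the pore area the mass is dissolved in.
√(4πDt) = √(4π × 0.11 × 1100) = 38.99 m, so C_max = 3.5/(0.22 × 13 × 38.99) = 0.0314 kg/m³.

0.0314 kg/m³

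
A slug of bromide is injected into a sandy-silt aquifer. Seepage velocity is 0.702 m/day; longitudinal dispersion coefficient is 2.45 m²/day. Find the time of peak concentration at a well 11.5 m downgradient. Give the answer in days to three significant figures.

12.1 days

For the 1D instantaneous-source solution, setting ∂C/∂t = 0 at fixed x gives v²t² + 2Dt − x² = 0, so t = (√(D² + v²x²) − D)/v².
√(D² + v²x²) = √(2.45² + 0.702² × 11.5²) = 8.437; v² = 0.492804.
t = (8.437 − 2.45)/0.492804 = 12.1 days (vs. the pure-advection estimate x/v = 16.4 d).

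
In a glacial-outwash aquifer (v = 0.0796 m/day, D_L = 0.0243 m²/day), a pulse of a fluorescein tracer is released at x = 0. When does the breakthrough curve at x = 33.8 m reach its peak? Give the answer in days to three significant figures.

421 days

For the 1D instantaneous-source solution, setting ∂C/∂t = 0 at fixed x gives v²t² + 2Dt − x² = 0, so t = (√(D² + v²x²) − D)/v².
√(D² + v²x²) = √(0.0243² + 0.0796² × 33.8²) = 2.691; v² = 0.00633616.
t = (2.691 − 0.0243)/0.00633616 = 421 days (vs. the pure-advection estimate x/v = 425 d).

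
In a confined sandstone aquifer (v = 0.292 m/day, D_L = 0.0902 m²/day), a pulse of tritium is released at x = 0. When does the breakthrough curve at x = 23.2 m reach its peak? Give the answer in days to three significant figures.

78.4 days

For the 1D instantaneous-source solution, setting ∂C/∂t = 0 at fixed x gives v²t² + 2Dt − x² = 0, so t = (√(D² + v²x²) − D)/v².
√(D² + v²x²) = √(0.0902² + 0.292² × 23.2²) = 6.775; v² = 0.085264.
t = (6.775 − 0.0902)/0.085264 = 78.4 days (vs. the pure-advection estimate x/v = 79.5 d).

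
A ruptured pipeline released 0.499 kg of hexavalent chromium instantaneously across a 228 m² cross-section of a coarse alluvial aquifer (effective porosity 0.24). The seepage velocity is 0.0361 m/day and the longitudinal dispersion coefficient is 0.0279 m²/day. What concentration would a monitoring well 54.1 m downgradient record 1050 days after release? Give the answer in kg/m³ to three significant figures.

For an instantaneous plane source, C(x,t) = M/(n_e·A·√(4πDt)) · exp(−(x−vt)²/(4Dt)), with n_e·A the pore (flow) area.
Plume center vt = 0.0361 × 1050 = 37.905 m, so the well at 54.1 m is 16.195 m downgradient of the peak.
√(4πDt) = 19.19 m, giving peak height M/(n_e·A·√(4πDt)) = 0.499/(0.24 × 228 × 19.19) = 0.0004752 kg/m³.
(x−vt)²/(4Dt) = (16.195)²/(4 × 0.0279 × 1050) = 2.238; exp(−2.238) = 0.1067.
C = 0.0004752 × 0.1067 = 5.07e-05 kg/m³.

5.07e-05 kg/m³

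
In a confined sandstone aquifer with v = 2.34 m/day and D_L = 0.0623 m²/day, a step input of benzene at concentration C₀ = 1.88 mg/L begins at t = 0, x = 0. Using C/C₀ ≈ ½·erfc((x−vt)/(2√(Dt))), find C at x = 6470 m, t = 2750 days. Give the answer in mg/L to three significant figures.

0.0551 mg/L

For a continuous step input, C/C₀ ≈ ½·erfc((x−vt)/(2√(Dt))).
vt = 2.34 × 2750 = 6435 m and 2√(Dt) = 2√(0.0623 × 2750) = 26.18 m.
Argument (x−vt)/(2√(Dt)) = (6470 − 6435)/26.18 = 1.337; ½·erfc(1.337) = 0.02933.
C = 1.88 × 0.02933 = 0.0551 mg/L.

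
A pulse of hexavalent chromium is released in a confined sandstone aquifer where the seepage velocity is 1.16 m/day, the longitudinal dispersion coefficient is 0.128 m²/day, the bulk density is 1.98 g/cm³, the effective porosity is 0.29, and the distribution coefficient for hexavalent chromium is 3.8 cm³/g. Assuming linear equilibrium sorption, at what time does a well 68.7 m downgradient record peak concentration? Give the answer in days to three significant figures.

Retardation factor R = 1 + ρ_b·K_d/n = 1 + 1.98 × 3.8/0.29 = 26.94.
Sorption retards both mechanisms: v_R = v/R = 0.04306 m/day, D_R = D/R = 0.004751 m²/day.
Peak time from v_R²t² + 2D_R t − x² = 0: t = (√(D_R² + v_R²x²) − D_R)/v_R².
√(D_R² + v_R²x²) = √(0.004751² + 0.04306² × 68.7²) = 2.958; v_R² = 0.001854.
t = (2.958 − 0.004751)/0.001854 = 1590 days.

1590 days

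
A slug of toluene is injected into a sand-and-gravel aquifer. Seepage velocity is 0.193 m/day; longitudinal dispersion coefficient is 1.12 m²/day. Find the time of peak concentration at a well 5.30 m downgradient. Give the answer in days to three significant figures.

10.7 days

For the 1D instantaneous-source solution, setting ∂C/∂t = 0 at fixed x gives v²t² + 2Dt − x² = 0, so t = (√(D² + v²x²) − D)/v².
√(D² + v²x²) = √(1.12² + 0.193² × 5.30²) = 1.517; v² = 0.037249.
t = (1.517 − 1.12)/0.037249 = 10.7 days (vs. the pure-advection estimate x/v = 27.5 d).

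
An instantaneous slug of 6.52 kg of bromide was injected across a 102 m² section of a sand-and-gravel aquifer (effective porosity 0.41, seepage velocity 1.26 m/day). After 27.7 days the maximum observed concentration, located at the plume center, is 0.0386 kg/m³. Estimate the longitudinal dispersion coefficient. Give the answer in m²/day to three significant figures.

At the plume center C_max = M/(n_e·A·√(4πDt)), so D = M²/(4πt·(n_e·A·C_max)²).
n_e·A·C_max = 0.41 × 102 × 0.0386 = 1.614 kg/m.
D = 6.52²/(4π × 27.7 × 1.614²) = 0.0469 m²/day.

0.0469 m²/day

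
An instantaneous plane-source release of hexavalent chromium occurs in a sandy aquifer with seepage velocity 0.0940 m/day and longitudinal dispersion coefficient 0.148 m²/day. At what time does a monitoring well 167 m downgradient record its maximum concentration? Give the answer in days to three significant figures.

1760 days

For the 1D instantaneous-source solution, setting ∂C/∂t = 0 at fixed x gives v²t² + 2Dt − x² = 0, so t = (√(D² + v²x²) − D)/v².
√(D² + v²x²) = √(0.148² + 0.0940² × 167²) = 15.70; v² = 0.008836.
t = (15.70 − 0.148)/0.008836 = 1760 days (vs. the pure-advection estimate x/v = 1780 d).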